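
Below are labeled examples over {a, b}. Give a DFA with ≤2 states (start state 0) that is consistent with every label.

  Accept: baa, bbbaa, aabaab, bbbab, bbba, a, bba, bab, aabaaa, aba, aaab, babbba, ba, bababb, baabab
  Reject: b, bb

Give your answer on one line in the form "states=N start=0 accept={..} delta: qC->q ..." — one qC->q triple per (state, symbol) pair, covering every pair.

Grow the machine one transition at a time. Run the examples from 0; the earliest place one falls off (shortest prefix, ties alphabetical) gets sent to the lowest-numbered state that keeps every Accept/Reject pair distinguishable — a pair clashes when both reach the same state with identical unread suffix — and to a fresh state only if none does.
a: 0a undefined. 0a->0: no, aaab/b meet in 0 with "b" left. Open state 1: 0a->1.
b: 0b undefined. 0b->0: ok.
aa: 1a undefined. 1a->0: no, baa/b meet in 0. 1a->1: ok.
ab: 1b undefined. 1b->0: no, aabaab/b meet in 0. 1b->1: ok.
All examples now run through 2 states with every (state, symbol) defined. Accept strings end in {1}, Reject strings end in {0}; accept={1}.

states=2 start=0 accept={1} delta: 0a->1 0b->0 1a->1 1b->1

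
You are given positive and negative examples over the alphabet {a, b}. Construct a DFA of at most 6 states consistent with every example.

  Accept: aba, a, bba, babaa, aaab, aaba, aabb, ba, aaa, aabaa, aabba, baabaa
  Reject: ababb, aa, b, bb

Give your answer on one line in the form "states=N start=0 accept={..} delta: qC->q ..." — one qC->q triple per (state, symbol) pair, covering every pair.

states=5 start=0 accept={1,3,4} delta: 0a->1 0b->0 1a->2 1b->2 2a->3 2b->3 3a->3 3b->4 4a->1 4b->0

Fold the examples into a partial DFA from state 0: repeatedly fix the first undefined (state, symbol) met by the shortest-then-alphabetical prefix, trying targets in increasing order and rejecting any under which an Accept and a Reject string meet in one state with the same remainder; add a state when all current targets are rejected. Accepting states are where Accept strings end.
a: 0a undefined. 0a->0: no, a/aa meet in 0. Open state 1: 0a->1.
b: 0b undefined. 0b->0: ok.
aa: 1a undefined. 1a->0: no, aabb/aa meet in 0. 1a->1: no, a/aa meet in 1. Open state 2: 1a->2.
ab: 1b undefined. 1b->0: no, babaa/aa meet in 2. 1b->1: no, aba/aa meet in 2. 1b->2: ok.
aaa: 2a undefined. 2a->0: no, aba/ababb meet in 0. 2a->1: no, babaa/aa meet in 2. 2a->2: no, aba/aa meet in 2. Open state 3: 2a->3.
aab: 2b undefined. 2b->0: no, aabb/b meet in 0. 2b->1: no, aaba/aa meet in 2. 2b->2: no, aabb/aa meet in 2. 2b->3: ok.
aaab: 3b undefined. 3b->0: no, aaab/ababb meet in 0. 3b->1: no, aabba/ababb meet in 2. 3b->2: no, aba/ababb meet in 3. 3b->3: no, aba/ababb meet in 3. Open state 4: 3b->4.
aaba: 3a undefined. 3a->0: no, babaa/b meet in 0. 3a->1: no, aabaa/aa meet in 2. 3a->2: no, babaa/aa meet in 2. 3a->3: ok.
aabba: 4a undefined. 4a->0: no, aabba/b meet in 0. 4a->1: ok.
ababb: 4b undefined. 4b->0: ok.
All examples now run through 5 states with every (state, symbol) defined. Accept strings end in {1,3,4}, Reject strings end in {0,2}; accept={1,3,4}.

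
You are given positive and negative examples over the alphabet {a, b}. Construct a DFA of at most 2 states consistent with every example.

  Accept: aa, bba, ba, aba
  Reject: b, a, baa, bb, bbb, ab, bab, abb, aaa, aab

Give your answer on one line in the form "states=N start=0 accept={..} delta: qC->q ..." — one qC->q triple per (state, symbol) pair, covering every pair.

states=2 start=0 accept={0} delta: 0a->1 0b->1 1a->0 1b->1

State merging on the prefix tree: take the shortest (then alphabetical) example prefix whose next move is undefined and point that move at state 0, else 1, else 2, ...; a target is out if some Accept/Reject pair would then sit in one state with the same input left (inseparable). If every existing state is out, open a new one.
a: 0a undefined. 0a->0: no, aa/a meet in 0. Open state 1: 0a->1.
b: 0b undefined. 0b->0: no, aa/baa meet in 1 with "a" left. 0b->1: ok.
aa: 1a undefined. 1a->0: ok.
ab: 1b undefined. 1b->0: no, aa/bb meet in 0. 1b->1: ok.
All examples now run through 2 states with every (state, symbol) defined. Accept strings end in {0}, Reject strings end in {1}; accept={0}.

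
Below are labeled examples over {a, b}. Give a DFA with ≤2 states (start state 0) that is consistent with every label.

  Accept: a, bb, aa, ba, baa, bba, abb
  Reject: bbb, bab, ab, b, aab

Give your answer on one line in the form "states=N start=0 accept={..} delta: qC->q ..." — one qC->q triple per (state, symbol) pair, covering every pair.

State merging on the prefix tree: take the shortest (then alphabetical) example prefix whose next move is undefined and point that move at state 0, else 1, else 2, ...; a target is out if some Accept/Reject pair would then sit in one state with the same input left (inseparable). If every existing state is out, open a new one.
a: 0a undefined. 0a->0: ok.
b: 0b undefined. 0b->0: no, a/bbb meet in 0. Open state 1: 0b->1.
ba: 1a undefined. 1a->0: ok.
bb: 1b undefined. 1b->0: ok.
All examples now run through 2 states with every (state, symbol) defined. Accept strings end in {0}, Reject strings end in {1}; accept={0}.

states=2 start=0 accept={0} delta: 0a->0 0b->1 1a->0 1b->0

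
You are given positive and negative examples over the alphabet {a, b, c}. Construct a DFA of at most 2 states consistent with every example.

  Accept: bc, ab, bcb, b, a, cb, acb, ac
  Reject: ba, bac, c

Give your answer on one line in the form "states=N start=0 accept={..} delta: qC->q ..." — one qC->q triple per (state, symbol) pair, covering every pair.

State merging on the prefix tree: take the shortest (then alphabetical) example prefix whose next move is undefined and point that move at state 0, else 1, else 2, ...; a target is out if some Accept/Reject pair would then sit in one state with the same input left (inseparable). If every existing state is out, open a new one.
a: 0a undefined. 0a->0: no, ac/c meet in 0 with "c" left. Open state 1: 0a->1.
b: 0b undefined. 0b->0: no, bc/c meet in 0 with "c" left. 0b->1: ok.
c: 0c undefined. 0c->0: ok.
ab: 1b undefined. 1b->0: no, ab/c meet in 0. 1b->1: ok.
ac: 1c undefined. 1c->0: no, bc/c meet in 0. 1c->1: ok.
ba: 1a undefined. 1a->0: ok.
All examples now run through 2 states with every (state, symbol) defined. Accept strings end in {1}, Reject strings end in {0}; accept={1}.

states=2 start=0 accept={1} delta: 0a->1 0b->1 0c->0 1a->0 1b->1 1c->1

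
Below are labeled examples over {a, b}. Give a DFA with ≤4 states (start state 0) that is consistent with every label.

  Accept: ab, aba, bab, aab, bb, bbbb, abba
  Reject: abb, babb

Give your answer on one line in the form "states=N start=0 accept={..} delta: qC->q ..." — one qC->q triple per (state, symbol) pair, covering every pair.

Fold the examples into a partial DFA from state 0: repeatedly fix the first undefined (state, symbol) met by the shortest-then-alphabetical prefix, trying targets in increasing order and rejecting any under which an Accept and a Reject string meet in one state with the same remainder; add a state when all current targets are rejected. Accepting states are where Accept strings end.
a: 0a undefined. 0a->0: no, bb/abb meet in 0 with "bb" left. Open state 1: 0a->1.
b: 0b undefined. 0b->0: ok.
aa: 1a undefined. 1a->0: ok.
ab: 1b undefined. 1b->0: no, ab/abb meet in 0. 1b->1: no, ab/abb meet in 1. Open state 2: 1b->2.
aba: 2a undefined. 2a->0: ok.
abb: 2b undefined. 2b->0: no, aba/abb meet in 0. 2b->1: ok.
All examples now run through 3 states with every (state, symbol) defined. Accept strings end in {0,2}, Reject strings end in {1}; accept={0,2}.

states=3 start=0 accept={0,2} delta: 0a->1 0b->0 1a->0 1b->2 2a->0 2b->1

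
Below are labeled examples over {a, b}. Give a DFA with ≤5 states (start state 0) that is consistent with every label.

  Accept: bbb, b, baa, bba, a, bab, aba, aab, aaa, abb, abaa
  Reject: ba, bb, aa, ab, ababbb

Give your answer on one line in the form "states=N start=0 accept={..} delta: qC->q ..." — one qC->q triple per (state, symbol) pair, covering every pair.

states=4 start=0 accept={1,3} delta: 0a->1 0b->1 1a->0 1b->2 2a->3 2b->1 3a->1 3b->0

State merging on the prefix tree: take the shortest (then alphabetical) example prefix whose next move is undefined and point that move at state 0, else 1, else 2, ...; a target is out if some Accept/Reject pair would then sit in one state with the same input left (inseparable). If every existing state is out, open a new one.
a: 0a undefined. 0a->0: no, b/ab meet in 0 with "b" left. Open state 1: 0a->1.
b: 0b undefined. 0b->0: no, bbb/bb meet in 0. 0b->1: ok.
aa: 1a undefined. 1a->0: ok.
ab: 1b undefined. 1b->0: no, abaa/ba meet in 0. 1b->1: no, bbb/bb meet in 1. Open state 2: 1b->2.
aba: 2a undefined. 2a->0: no, bbb/ababbb meet in 2 with "b" left. 2a->1: no, abaa/ba meet in 0. 2a->2: no, bba/bb meet in 2. Open state 3: 2a->3.
abb: 2b undefined. 2b->0: no, bbb/ba meet in 0. 2b->1: ok.
abaa: 3a undefined. 3a->0: no, abaa/ba meet in 0. 3a->1: ok.
abab: 3b undefined. 3b->0: ok.
All examples now run through 4 states with every (state, symbol) defined. Accept strings end in {1,3}, Reject strings end in {0,2}; accept={1,3}.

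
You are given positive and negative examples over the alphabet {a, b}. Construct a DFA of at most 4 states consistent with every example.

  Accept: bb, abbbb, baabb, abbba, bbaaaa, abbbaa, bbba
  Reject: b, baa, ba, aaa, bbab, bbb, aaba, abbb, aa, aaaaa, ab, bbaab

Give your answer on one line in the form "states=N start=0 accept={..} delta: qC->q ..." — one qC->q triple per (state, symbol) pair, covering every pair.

State merging on the prefix tree: take the shortest (then alphabetical) example prefix whose next move is undefined and point that move at state 0, else 1, else 2, ...; a target is out if some Accept/Reject pair would then sit in one state with the same input left (inseparable). If every existing state is out, open a new one.
a: 0a undefined. 0a->0: ok.
b: 0b undefined. 0b->0: no, bb/b meet in 0. Open state 1: 0b->1.
ba: 1a undefined. 1a->0: ok.
bb: 1b undefined. 1b->0: no, bb/baa meet in 0. 1b->1: no, bb/b meet in 1. Open state 2: 1b->2.
bba: 2a undefined. 2a->0: no, bbaaaa/baa meet in 0. 2a->1: no, bb/bbab meet in 2. 2a->2: ok.
bbb: 2b undefined. 2b->0: no, abbbb/b meet in 1. 2b->1: no, abbba/baa meet in 0. 2b->2: no, bb/bbab meet in 2. Open state 3: 2b->3.
bbba: 3a undefined. 3a->0: no, abbba/baa meet in 0. 3a->1: no, abbba/b meet in 1. 3a->2: ok.
abbbb: 3b undefined. 3b->0: no, abbbb/baa meet in 0. 3b->1: no, abbbb/b meet in 1. 3b->2: ok.
All examples now run through 4 states with every (state, symbol) defined. Accept strings end in {2}, Reject strings end in {0,1,3}; accept={2}.

states=4 start=0 accept={2} delta: 0a->0 0b->1 1a->0 1b->2 2a->2 2b->3 3a->2 3b->2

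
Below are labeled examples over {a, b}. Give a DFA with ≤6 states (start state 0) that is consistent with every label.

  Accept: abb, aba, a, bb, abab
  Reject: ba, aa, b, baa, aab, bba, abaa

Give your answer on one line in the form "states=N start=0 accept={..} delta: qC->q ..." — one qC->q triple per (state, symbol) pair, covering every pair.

states=4 start=0 accept={1,3} delta: 0a->1 0b->2 1a->0 1b->3 2a->2 2b->1 3a->1 3b->1

Fold the examples into a partial DFA from state 0: repeatedly fix the first undefined (state, symbol) met by the shortest-then-alphabetical prefix, trying targets in increasing order and rejecting any under which an Accept and a Reject string meet in one state with the same remainder; add a state when all current targets are rejected. Accepting states are where Accept strings end.
a: 0a undefined. 0a->0: no, aba/ba meet in 0 with "ba" left. Open state 1: 0a->1.
b: 0b undefined. 0b->0: no, a/ba meet in 1. 0b->1: no, aba/bba meet in 1 with "ba" left. Open state 2: 0b->2.
aa: 1a undefined. 1a->0: ok.
ab: 1b undefined. 1b->0: no, abb/b meet in 2. 1b->1: no, abb/abaa meet in 1. 1b->2: no, aba/ba meet in 2 with "a" left. Open state 3: 1b->3.
ba: 2a undefined. 2a->0: no, a/baa meet in 1. 2a->1: no, a/ba meet in 1. 2a->2: ok.
bb: 2b undefined. 2b->0: no, a/bba meet in 1. 2b->1: ok.
aba: 3a undefined. 3a->0: no, aba/aa meet in 0. 3a->1: ok.
abb: 3b undefined. 3b->0: no, abb/aa meet in 0. 3b->1: ok.
All examples now run through 4 states with every (state, symbol) defined. Accept strings end in {1,3}, Reject strings end in {0,2}; accept={1,3}.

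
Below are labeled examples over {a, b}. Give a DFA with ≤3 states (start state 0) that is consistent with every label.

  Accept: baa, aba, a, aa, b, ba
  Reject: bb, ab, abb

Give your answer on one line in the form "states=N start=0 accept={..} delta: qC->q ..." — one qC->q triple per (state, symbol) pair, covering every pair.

states=3 start=0 accept={0,1} delta: 0a->1 0b->1 1a->0 1b->2 2a->0 2b->2

Grow the machine one transition at a time. Run the examples from 0; the earliest place one falls off (shortest prefix, ties alphabetical) gets sent to the lowest-numbered state that keeps every Accept/Reject pair distinguishable — a pair clashes when both reach the same state with identical unread suffix — and to a fresh state only if none does.
a: 0a undefined. 0a->0: no, b/ab meet in 0 with "b" left. Open state 1: 0a->1.
b: 0b undefined. 0b->0: no, b/bb meet in 0. 0b->1: ok.
aa: 1a undefined. 1a->0: ok.
ab: 1b undefined. 1b->0: no, baa/abb meet in 1. 1b->1: no, baa/bb meet in 1. Open state 2: 1b->2.
aba: 2a undefined. 2a->0: ok.
abb: 2b undefined. 2b->0: no, aba/abb meet in 0. 2b->1: no, baa/abb meet in 1. 2b->2: ok.
All examples now run through 3 states with every (state, symbol) defined. Accept strings end in {0,1}, Reject strings end in {2}; accept={0,1}.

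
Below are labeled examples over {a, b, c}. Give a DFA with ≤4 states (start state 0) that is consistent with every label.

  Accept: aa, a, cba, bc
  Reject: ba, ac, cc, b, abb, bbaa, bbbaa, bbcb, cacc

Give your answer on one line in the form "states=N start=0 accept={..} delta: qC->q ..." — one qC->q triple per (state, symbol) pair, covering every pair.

Grow the machine one transition at a time. Run the examples from 0; the earliest place one falls off (shortest prefix, ties alphabetical) gets sent to the lowest-numbered state that keeps every Accept/Reject pair distinguishable — a pair clashes when both reach the same state with identical unread suffix — and to a fresh state only if none does.
a: 0a undefined. 0a->0: ok.
b: 0b undefined. 0b->0: no, aa/ba meet in 0. Open state 1: 0b->1.
c: 0c undefined. 0c->0: no, aa/ac meet in 0. 0c->1: no, bc/cc meet in 1 with "c" left. Open state 2: 0c->2.
ba: 1a undefined. 1a->0: no, aa/ba meet in 0. 1a->1: ok.
bb: 1b undefined. 1b->0: no, aa/abb meet in 0. 1b->1: ok.
bc: 1c undefined. 1c->0: ok.
ca: 2a undefined. 2a->0: ok.
cb: 2b undefined. 2b->0: ok.
cc: 2c undefined. 2c->0: no, aa/cc meet in 0. 2c->1: ok.
All examples now run through 3 states with every (state, symbol) defined. Accept strings end in {0}, Reject strings end in {1,2}; accept={0}.

states=3 start=0 accept={0} delta: 0a->0 0b->1 0c->2 1a->1 1b->1 1c->0 2a->0 2b->0 2c->1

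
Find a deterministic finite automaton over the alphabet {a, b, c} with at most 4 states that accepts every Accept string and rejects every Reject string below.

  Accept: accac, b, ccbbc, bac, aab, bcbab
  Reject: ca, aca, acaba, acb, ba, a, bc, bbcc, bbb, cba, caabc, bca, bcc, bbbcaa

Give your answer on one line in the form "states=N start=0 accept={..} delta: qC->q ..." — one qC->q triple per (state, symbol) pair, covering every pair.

State merging on the prefix tree: take the shortest (then alphabetical) example prefix whose next move is undefined and point that move at state 0, else 1, else 2, ...; a target is out if some Accept/Reject pair would then sit in one state with the same input left (inseparable). If every existing state is out, open a new one.
a: 0a undefined. 0a->0: ok.
b: 0b undefined. 0b->0: no, b/ba meet in 0. Open state 1: 0b->1.
c: 0c undefined. 0c->0: no, accac/ca meet in 0. 0c->1: ok.
ba: 1a undefined. 1a->0: ok.
bb: 1b undefined. 1b->0: no, b/bbb meet in 1. 1b->1: no, b/acb meet in 1. Open state 2: 1b->2.
bc: 1c undefined. 1c->0: no, accac/bcc meet in 1. 1c->1: no, accac/bc meet in 1. 1c->2: ok.
bbb: 2b undefined. 2b->0: no, ccbbc/acb meet in 2. 2b->1: no, b/bbb meet in 1. 2b->2: no, ccbbc/bcc meet in 2 with "c" left. Open state 3: 2b->3.
bbc: 2c undefined. 2c->0: no, b/bbcc meet in 1. 2c->1: no, b/bcc meet in 1. 2c->2: ok.
bca: 2a undefined. 2a->0: ok.
bbbc: 3c undefined. 3c->0: ok.
bcba: 3a undefined. 3a->0: ok.
ccbb: 3b undefined. 3b->0: ok.
All examples now run through 4 states with every (state, symbol) defined. Accept strings end in {1}, Reject strings end in {0,2,3}; accept={1}.

states=4 start=0 accept={1} delta: 0a->0 0b->1 0c->1 1a->0 1b->2 1c->2 2a->0 2b->3 2c->2 3a->0 3b->0 3c->0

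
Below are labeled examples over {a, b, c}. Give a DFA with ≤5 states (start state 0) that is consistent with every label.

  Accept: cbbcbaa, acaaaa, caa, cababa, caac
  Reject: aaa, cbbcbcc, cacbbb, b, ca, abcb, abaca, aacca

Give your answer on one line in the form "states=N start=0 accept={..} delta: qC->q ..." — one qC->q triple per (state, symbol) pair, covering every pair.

State merging on the prefix tree: take the shortest (then alphabetical) example prefix whose next move is undefined and point that move at state 0, else 1, else 2, ...; a target is out if some Accept/Reject pair would then sit in one state with the same input left (inseparable). If every existing state is out, open a new one.
a: 0a undefined. 0a->0: ok.
b: 0b undefined. 0b->0: ok.
c: 0c undefined. 0c->0: no, cbbcbaa/aaa meet in 0. Open state 1: 0c->1.
ca: 1a undefined. 1a->0: no, acaaaa/aaa meet in 0. 1a->1: no, acaaaa/ca meet in 1. Open state 2: 1a->2.
cb: 1b undefined. 1b->0: no, cbbcbaa/aaa meet in 0. 1b->1: ok.
caa: 2a undefined. 2a->0: no, acaaaa/aaa meet in 0. 2a->1: no, acaaaa/abcb meet in 1. 2a->2: no, acaaaa/ca meet in 2. Open state 3: 2a->3.
cab: 2b undefined. 2b->0: no, cababa/aaa meet in 0. 2b->1: no, cababa/ca meet in 2. 2b->2: ok.
cac: 2c undefined. 2c->0: ok.
aacc: 1c undefined. 1c->0: no, cbbcbaa/aaa meet in 0. 1c->1: ok.
caac: 3c undefined. 3c->0: no, caac/aaa meet in 0. 3c->1: no, caac/cbbcbcc meet in 1. 3c->2: no, caac/ca meet in 2. 3c->3: ok.
acaaa: 3a undefined. 3a->0: no, acaaaa/aaa meet in 0. 3a->1: no, acaaaa/ca meet in 2. 3a->2: ok.
cabab: 3b undefined. 3b->0: no, cababa/aaa meet in 0. 3b->1: no, cababa/ca meet in 2. 3b->2: ok.
All examples now run through 4 states with every (state, symbol) defined. Accept strings end in {3}, Reject strings end in {0,1,2}; accept={3}.

states=4 start=0 accept={3} delta: 0a->0 0b->0 0c->1 1a->2 1b->1 1c->1 2a->3 2b->2 2c->0 3a->2 3b->2 3c->3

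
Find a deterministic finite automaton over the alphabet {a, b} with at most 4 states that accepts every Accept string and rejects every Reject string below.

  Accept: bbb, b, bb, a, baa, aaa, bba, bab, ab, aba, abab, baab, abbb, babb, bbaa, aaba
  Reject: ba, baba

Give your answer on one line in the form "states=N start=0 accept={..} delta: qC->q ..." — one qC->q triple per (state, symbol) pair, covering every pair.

Fold the examples into a partial DFA from state 0: repeatedly fix the first undefined (state, symbol) met by the shortest-then-alphabetical prefix, trying targets in increasing order and rejecting any under which an Accept and a Reject string meet in one state with the same remainder; add a state when all current targets are rejected. Accepting states are where Accept strings end.
a: 0a undefined. 0a->0: no, aba/ba meet in 0 with "ba" left. Open state 1: 0a->1.
b: 0b undefined. 0b->0: no, a/ba meet in 1. 0b->1: no, aaba/baba meet in 1 with "aba" left. Open state 2: 0b->2.
aa: 1a undefined. 1a->0: no, aaba/ba meet in 2 with "a" left. 1a->1: ok.
ab: 1b undefined. 1b->0: ok.
ba: 2a undefined. 2a->0: no, ab/ba meet in 0. 2a->1: no, a/ba meet in 1. 2a->2: no, b/ba meet in 2. Open state 3: 2a->3.
bb: 2b undefined. 2b->0: ok.
baa: 3a undefined. 3a->0: ok.
bab: 3b undefined. 3b->0: no, a/baba meet in 1. 3b->1: no, a/baba meet in 1. 3b->2: ok.
All examples now run through 4 states with every (state, symbol) defined. Accept strings end in {0,1,2}, Reject strings end in {3}; accept={0,1,2}.

states=4 start=0 accept={0,1,2} delta: 0a->1 0b->2 1a->1 1b->0 2a->3 2b->0 3a->0 3b->2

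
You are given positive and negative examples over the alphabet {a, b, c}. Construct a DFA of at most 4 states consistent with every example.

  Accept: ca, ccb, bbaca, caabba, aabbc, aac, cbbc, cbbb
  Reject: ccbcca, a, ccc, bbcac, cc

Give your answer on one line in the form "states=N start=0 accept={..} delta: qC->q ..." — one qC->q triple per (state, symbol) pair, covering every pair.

states=4 start=0 accept={1,3} delta: 0a->0 0b->0 0c->1 1a->1 1b->2 1c->2 2a->0 2b->3 2c->0 3a->1 3b->1 3c->1

Fold the examples into a partial DFA from state 0: repeatedly fix the first undefined (state, symbol) met by the shortest-then-alphabetical prefix, trying targets in increasing order and rejecting any under which an Accept and a Reject string meet in one state with the same remainder; add a state when all current targets are rejected. Accepting states are where Accept strings end.
a: 0a undefined. 0a->0: ok.
b: 0b undefined. 0b->0: ok.
c: 0c undefined. 0c->0: no, ca/ccbcca meet in 0. Open state 1: 0c->1.
ca: 1a undefined. 1a->0: no, ca/a meet in 0. 1a->1: ok.
cb: 1b undefined. 1b->0: no, caabba/a meet in 0. 1b->1: no, cbbc/bbcac meet in 1 with "c" left. Open state 2: 1b->2.
cc: 1c undefined. 1c->0: no, ca/ccc meet in 1. 1c->1: no, ca/ccc meet in 1. 1c->2: ok.
cbb: 2b undefined. 2b->0: no, ccb/a meet in 0. 2b->1: no, cbbc/bbcac meet in 2. 2b->2: no, ccb/bbcac meet in 2. Open state 3: 2b->3.
ccc: 2c undefined. 2c->0: ok.
cbbb: 3b undefined. 3b->0: no, cbbb/a meet in 0. 3b->1: ok.
cbbc: 3c undefined. 3c->0: no, ca/ccbcca meet in 1. 3c->1: ok.
caabba: 3a undefined. 3a->0: no, caabba/a meet in 0. 3a->1: ok.
ccbcca: 2a undefined. 2a->0: ok.
All examples now run through 4 states with every (state, symbol) defined. Accept strings end in {1,3}, Reject strings end in {0,2}; accept={1,3}.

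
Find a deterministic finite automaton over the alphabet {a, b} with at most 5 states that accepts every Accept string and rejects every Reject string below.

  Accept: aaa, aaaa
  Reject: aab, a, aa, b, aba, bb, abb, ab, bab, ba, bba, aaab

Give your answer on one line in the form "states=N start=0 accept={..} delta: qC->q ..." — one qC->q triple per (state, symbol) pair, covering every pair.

states=4 start=0 accept={3} delta: 0a->1 0b->0 1a->2 1b->0 2a->3 2b->0 3a->3 3b->0

State merging on the prefix tree: take the shortest (then alphabetical) example prefix whose next move is undefined and point that move at state 0, else 1, else 2, ...; a target is out if some Accept/Reject pair would then sit in one state with the same input left (inseparable). If every existing state is out, open a new one.
a: 0a undefined. 0a->0: no, aaa/a meet in 0. Open state 1: 0a->1.
b: 0b undefined. 0b->0: ok.
aa: 1a undefined. 1a->0: no, aaa/a meet in 1. 1a->1: no, aaa/a meet in 1. Open state 2: 1a->2.
ab: 1b undefined. 1b->0: ok.
aaa: 2a undefined. 2a->0: no, aaa/b meet in 0. 2a->1: no, aaa/a meet in 1. 2a->2: no, aaa/aa meet in 2. Open state 3: 2a->3.
aab: 2b undefined. 2b->0: ok.
aaaa: 3a undefined. 3a->0: no, aaaa/aab meet in 0. 3a->1: no, aaaa/a meet in 1. 3a->2: no, aaaa/aa meet in 2. 3a->3: ok.
aaab: 3b undefined. 3b->0: ok.
All examples now run through 4 states with every (state, symbol) defined. Accept strings end in {3}, Reject strings end in {0,1,2}; accept={3}.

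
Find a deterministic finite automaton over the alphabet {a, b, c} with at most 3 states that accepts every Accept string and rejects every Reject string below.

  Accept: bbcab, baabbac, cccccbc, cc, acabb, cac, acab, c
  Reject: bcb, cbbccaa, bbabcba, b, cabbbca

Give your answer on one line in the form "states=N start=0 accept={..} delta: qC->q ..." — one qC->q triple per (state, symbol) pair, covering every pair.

states=3 start=0 accept={1,2} delta: 0a->0 0b->0 0c->1 1a->2 1b->0 1c->1 2a->0 2b->2 2c->2

State merging on the prefix tree: take the shortest (then alphabetical) example prefix whose next move is undefined and point that move at state 0, else 1, else 2, ...; a target is out if some Accept/Reject pair would then sit in one state with the same input left (inseparable). If every existing state is out, open a new one.
a: 0a undefined. 0a->0: ok.
b: 0b undefined. 0b->0: ok.
c: 0c undefined. 0c->0: no, bbcab/bcb meet in 0. Open state 1: 0c->1.
ca: 1a undefined. 1a->0: no, bbcab/b meet in 0. 1a->1: no, bbcab/bcb meet in 1 with "b" left. Open state 2: 1a->2.
cb: 1b undefined. 1b->0: ok.
cc: 1c undefined. 1c->0: no, cc/bcb meet in 0. 1c->1: ok.
cab: 2b undefined. 2b->0: no, bbcab/bcb meet in 0. 2b->1: no, acabb/bcb meet in 0. 2b->2: ok.
cac: 2c undefined. 2c->0: no, cac/bcb meet in 0. 2c->1: no, bbcab/cabbbca meet in 2. 2c->2: ok.
cabbbca: 2a undefined. 2a->0: ok.
All examples now run through 3 states with every (state, symbol) defined. Accept strings end in {1,2}, Reject strings end in {0}; accept={1,2}.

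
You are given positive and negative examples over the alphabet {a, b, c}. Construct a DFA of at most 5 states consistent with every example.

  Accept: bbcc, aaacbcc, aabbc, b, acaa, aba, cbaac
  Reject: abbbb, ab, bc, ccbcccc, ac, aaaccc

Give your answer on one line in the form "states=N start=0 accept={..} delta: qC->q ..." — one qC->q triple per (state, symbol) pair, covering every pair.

Fold the examples into a partial DFA from state 0: repeatedly fix the first undefined (state, symbol) met by the shortest-then-alphabetical prefix, trying targets in increasing order and rejecting any under which an Accept and a Reject string meet in one state with the same remainder; add a state when all current targets are rejected. Accepting states are where Accept strings end.
a: 0a undefined. 0a->0: no, b/ab meet in 0 with "b" left. Open state 1: 0a->1.
b: 0b undefined. 0b->0: ok.
c: 0c undefined. 0c->0: no, bbcc/bc meet in 0. 0c->1: no, bbcc/ac meet in 1 with "c" left. Open state 2: 0c->2.
aa: 1a undefined. 1a->0: no, aabbc/bc meet in 2. 1a->1: ok.
ab: 1b undefined. 1b->0: no, aabbc/bc meet in 2. 1b->1: no, aabbc/ac meet in 1 with "c" left. 1b->2: ok.
ac: 1c undefined. 1c->0: no, bbcc/aaaccc meet in 2 with "c" left. 1c->1: no, acaa/ac meet in 1. 1c->2: ok.
cb: 2b undefined. 2b->0: no, aabbc/ab meet in 2. 2b->1: no, aabbc/ab meet in 2. 2b->2: no, aaacbcc/aaaccc meet in 2 with "cc" left. Open state 3: 2b->3.
cc: 2c undefined. 2c->0: no, bbcc/ccbcccc meet in 0. 2c->1: ok.
aba: 2a undefined. 2a->0: ok.
cba: 3a undefined. 3a->0: no, cbaac/ab meet in 2. 3a->1: no, cbaac/ab meet in 2. 3a->2: no, cbaac/ab meet in 2. 3a->3: ok.
abbb: 3b undefined. 3b->0: no, b/abbbb meet in 0. 3b->1: ok.
aabbc: 3c undefined. 3c->0: no, aaacbcc/abbbb meet in 2. 3c->1: no, aaacbcc/abbbb meet in 2. 3c->2: no, aabbc/abbbb meet in 2. 3c->3: ok.
All examples now run through 4 states with every (state, symbol) defined. Accept strings end in {0,1,3}, Reject strings end in {2}; accept={0,1,3}.

states=4 start=0 accept={0,1,3} delta: 0a->1 0b->0 0c->2 1a->1 1b->2 1c->2 2a->0 2b->3 2c->1 3a->3 3b->1 3c->3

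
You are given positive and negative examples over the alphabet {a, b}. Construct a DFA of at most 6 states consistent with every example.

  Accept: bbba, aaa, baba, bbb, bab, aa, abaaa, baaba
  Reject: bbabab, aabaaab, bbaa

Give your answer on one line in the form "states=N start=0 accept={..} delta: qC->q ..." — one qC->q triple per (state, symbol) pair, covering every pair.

State merging on the prefix tree: take the shortest (then alphabetical) example prefix whose next move is undefined and point that move at state 0, else 1, else 2, ...; a target is out if some Accept/Reject pair would then sit in one state with the same input left (inseparable). If every existing state is out, open a new one.
a: 0a undefined. 0a->0: ok.
b: 0b undefined. 0b->0: no, bbba/bbabab meet in 0. Open state 1: 0b->1.
ba: 1a undefined. 1a->0: no, bab/aabaaab meet in 1. 1a->1: no, bab/aabaaab meet in 1 with "b" left. Open state 2: 1a->2.
bb: 1b undefined. 1b->0: no, aaa/bbaa meet in 0. 1b->1: ok.
baa: 2a undefined. 2a->0: no, aaa/bbaa meet in 0. 2a->1: no, bbb/bbaa meet in 1. 2a->2: no, bbba/bbaa meet in 2. Open state 3: 2a->3.
bab: 2b undefined. 2b->0: no, bbb/bbabab meet in 1. 2b->1: no, bbb/bbabab meet in 1. 2b->2: no, baba/bbaa meet in 3. 2b->3: no, bab/bbaa meet in 3. Open state 4: 2b->4.
baab: 3b undefined. 3b->0: ok.
baba: 4a undefined. 4a->0: no, bbb/bbabab meet in 1. 4a->1: no, baba/bbabab meet in 1. 4a->2: no, bab/bbabab meet in 4. 4a->3: no, aaa/bbabab meet in 0. 4a->4: ok.
abaaa: 3a undefined. 3a->0: no, bbb/aabaaab meet in 1. 3a->1: no, bbb/aabaaab meet in 1. 3a->2: no, baba/aabaaab meet in 4. 3a->3: no, aaa/aabaaab meet in 0. 3a->4: ok.
bbabab: 4b undefined. 4b->0: no, aaa/bbabab meet in 0. 4b->1: no, bbb/bbabab meet in 1. 4b->2: no, bbba/bbabab meet in 2. 4b->3: ok.
All examples now run through 5 states with every (state, symbol) defined. Accept strings end in {0,1,2,4}, Reject strings end in {3}; accept={0,1,2,4}.

states=5 start=0 accept={0,1,2,4} delta: 0a->0 0b->1 1a->2 1b->1 2a->3 2b->4 3a->4 3b->0 4a->4 4b->3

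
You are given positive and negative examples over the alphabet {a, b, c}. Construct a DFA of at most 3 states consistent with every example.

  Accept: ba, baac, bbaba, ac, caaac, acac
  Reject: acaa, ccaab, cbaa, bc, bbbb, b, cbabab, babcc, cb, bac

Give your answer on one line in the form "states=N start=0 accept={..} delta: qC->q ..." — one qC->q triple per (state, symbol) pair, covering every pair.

states=3 start=0 accept={2} delta: 0a->0 0b->1 0c->2 1a->2 1b->0 1c->0 2a->0 2b->0 2c->0

Grow the machine one transition at a time. Run the examples from 0; the earliest place one falls off (shortest prefix, ties alphabetical) gets sent to the lowest-numbered state that keeps every Accept/Reject pair distinguishable — a pair clashes when both reach the same state with identical unread suffix — and to a fresh state only if none does.
a: 0a undefined. 0a->0: ok.
b: 0b undefined. 0b->0: no, ba/bbbb meet in 0. Open state 1: 0b->1.
c: 0c undefined. 0c->0: no, ac/acaa meet in 0. 0c->1: no, ac/b meet in 1. Open state 2: 0c->2.
ba: 1a undefined. 1a->0: no, baac/bac meet in 2. 1a->1: no, ba/b meet in 1. 1a->2: ok.
bb: 1b undefined. 1b->0: ok.
bc: 1c undefined. 1c->0: ok.
ca: 2a undefined. 2a->0: ok.
cb: 2b undefined. 2b->0: ok.
cc: 2c undefined. 2c->0: ok.
All examples now run through 3 states with every (state, symbol) defined. Accept strings end in {2}, Reject strings end in {0,1}; accept={2}.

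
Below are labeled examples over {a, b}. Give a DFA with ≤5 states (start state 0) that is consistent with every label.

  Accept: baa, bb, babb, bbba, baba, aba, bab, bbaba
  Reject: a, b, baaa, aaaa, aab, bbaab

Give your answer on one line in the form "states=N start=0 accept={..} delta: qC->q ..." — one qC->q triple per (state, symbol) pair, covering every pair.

states=4 start=0 accept={2,3} delta: 0a->0 0b->1 1a->2 1b->2 2a->3 2b->2 3a->0 3b->1

Grow the machine one transition at a time. Run the examples from 0; the earliest place one falls off (shortest prefix, ties alphabetical) gets sent to the lowest-numbered state that keeps every Accept/Reject pair distinguishable — a pair clashes when both reach the same state with identical unread suffix — and to a fresh state only if none does.
a: 0a undefined. 0a->0: ok.
b: 0b undefined. 0b->0: no, baa/a meet in 0. Open state 1: 0b->1.
ba: 1a undefined. 1a->0: no, baa/a meet in 0. 1a->1: no, baa/b meet in 1. Open state 2: 1a->2.
bb: 1b undefined. 1b->0: no, bb/a meet in 0. 1b->1: no, bb/b meet in 1. 1b->2: ok.
baa: 2a undefined. 2a->0: no, baa/a meet in 0. 2a->1: no, baa/b meet in 1. 2a->2: no, baa/baaa meet in 2. Open state 3: 2a->3.
bab: 2b undefined. 2b->0: no, babb/b meet in 1. 2b->1: no, bab/b meet in 1. 2b->2: ok.
baaa: 3a undefined. 3a->0: ok.
bbab: 3b undefined. 3b->0: no, bbaba/a meet in 0. 3b->1: ok.
All examples now run through 4 states with every (state, symbol) defined. Accept strings end in {2,3}, Reject strings end in {0,1}; accept={2,3}.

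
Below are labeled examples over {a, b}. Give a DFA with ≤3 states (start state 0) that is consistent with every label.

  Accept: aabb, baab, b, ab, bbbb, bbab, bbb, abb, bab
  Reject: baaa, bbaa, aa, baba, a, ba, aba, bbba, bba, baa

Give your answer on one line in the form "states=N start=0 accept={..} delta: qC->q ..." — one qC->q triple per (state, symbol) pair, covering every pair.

states=2 start=0 accept={1} delta: 0a->0 0b->1 1a->0 1b->1

Fold the examples into a partial DFA from state 0: repeatedly fix the first undefined (state, symbol) met by the shortest-then-alphabetical prefix, trying targets in increasing order and rejecting any under which an Accept and a Reject string meet in one state with the same remainder; add a state when all current targets are rejected. Accepting states are where Accept strings end.
a: 0a undefined. 0a->0: ok.
b: 0b undefined. 0b->0: no, aabb/baaa meet in 0. Open state 1: 0b->1.
ba: 1a undefined. 1a->0: ok.
bb: 1b undefined. 1b->0: no, aabb/baaa meet in 0. 1b->1: ok.
All examples now run through 2 states with every (state, symbol) defined. Accept strings end in {1}, Reject strings end in {0}; accept={1}.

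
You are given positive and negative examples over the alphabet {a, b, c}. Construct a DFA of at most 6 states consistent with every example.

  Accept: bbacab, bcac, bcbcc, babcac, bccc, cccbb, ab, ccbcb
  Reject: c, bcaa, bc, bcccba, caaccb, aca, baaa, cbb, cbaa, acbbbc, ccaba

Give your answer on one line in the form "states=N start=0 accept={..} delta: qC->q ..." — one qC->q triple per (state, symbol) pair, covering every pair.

Grow the machine one transition at a time. Run the examples from 0; the earliest place one falls off (shortest prefix, ties alphabetical) gets sent to the lowest-numbered state that keeps every Accept/Reject pair distinguishable — a pair clashes when both reach the same state with identical unread suffix — and to a fresh state only if none does.
a: 0a undefined. 0a->0: ok.
b: 0b undefined. 0b->0: no, ab/baaa meet in 0. Open state 1: 0b->1.
c: 0c undefined. 0c->0: no, cccbb/cbb meet in 1 with "b" left. 0c->1: no, ab/c meet in 1. Open state 2: 0c->2.
ba: 1a undefined. 1a->0: ok.
bb: 1b undefined. 1b->0: ok.
bc: 1c undefined. 1c->0: no, bcac/c meet in 2. 1c->1: no, bcac/c meet in 2. 1c->2: ok.
ca: 2a undefined. 2a->0: no, bcac/c meet in 2. 2a->1: no, bbacab/bcaa meet in 0. 2a->2: ok.
cb: 2b undefined. 2b->0: no, bbacab/baaa meet in 0. 2b->1: ok.
cc: 2c undefined. 2c->0: no, bbacab/caaccb meet in 1. 2c->1: no, bbacab/caaccb meet in 1. 2c->2: no, bbacab/caaccb meet in 1. Open state 3: 2c->3.
cca: 3a undefined. 3a->0: ok.
ccb: 3b undefined. 3b->0: ok.
ccc: 3c undefined. 3c->0: no, bbacab/caaccb meet in 1. 3c->1: ok.
All examples now run through 4 states with every (state, symbol) defined. Accept strings end in {1,3}, Reject strings end in {0,2}; accept={1,3}.

states=4 start=0 accept={1,3} delta: 0a->0 0b->1 0c->2 1a->0 1b->0 1c->2 2a->2 2b->1 2c->3 3a->0 3b->0 3c->1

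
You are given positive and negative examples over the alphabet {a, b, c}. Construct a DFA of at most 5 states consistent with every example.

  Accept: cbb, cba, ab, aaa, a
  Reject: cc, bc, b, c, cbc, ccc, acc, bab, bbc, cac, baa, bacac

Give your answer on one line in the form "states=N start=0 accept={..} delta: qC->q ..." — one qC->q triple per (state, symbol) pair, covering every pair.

states=4 start=0 accept={1,3} delta: 0a->1 0b->2 0c->0 1a->0 1b->1 1c->0 2a->3 2b->1 2c->0 3a->0 3b->0 3c->0

Grow the machine one transition at a time. Run the examples from 0; the earliest place one falls off (shortest prefix, ties alphabetical) gets sent to the lowest-numbered state that keeps every Accept/Reject pair distinguishable — a pair clashes when both reach the same state with identical unread suffix — and to a fresh state only if none does.
a: 0a undefined. 0a->0: no, ab/b meet in 0 with "b" left. Open state 1: 0a->1.
b: 0b undefined. 0b->0: no, ab/bab meet in 1 with "b" left. 0b->1: no, aaa/baa meet in 1 with "aa" left. Open state 2: 0b->2.
c: 0c undefined. 0c->0: ok.
aa: 1a undefined. 1a->0: ok.
ab: 1b undefined. 1b->0: no, ab/cc meet in 0. 1b->1: ok.
ac: 1c undefined. 1c->0: ok.
ba: 2a undefined. 2a->0: no, cba/cc meet in 0. 2a->1: no, cba/bab meet in 1. 2a->2: no, cbb/bab meet in 2 with "b" left. Open state 3: 2a->3.
bb: 2b undefined. 2b->0: no, cbb/cc meet in 0. 2b->1: ok.
bc: 2c undefined. 2c->0: ok.
baa: 3a undefined. 3a->0: ok.
bab: 3b undefined. 3b->0: ok.
bac: 3c undefined. 3c->0: ok.
All examples now run through 4 states with every (state, symbol) defined. Accept strings end in {1,3}, Reject strings end in {0,2}; accept={1,3}.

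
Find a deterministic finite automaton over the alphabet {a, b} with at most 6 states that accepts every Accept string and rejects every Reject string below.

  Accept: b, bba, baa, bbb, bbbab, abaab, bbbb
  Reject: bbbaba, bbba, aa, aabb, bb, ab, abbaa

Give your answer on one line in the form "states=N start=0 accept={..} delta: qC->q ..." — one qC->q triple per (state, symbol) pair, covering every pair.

Grow the machine one transition at a time. Run the examples from 0; the earliest place one falls off (shortest prefix, ties alphabetical) gets sent to the lowest-numbered state that keeps every Accept/Reject pair distinguishable — a pair clashes when both reach the same state with identical unread suffix — and to a fresh state only if none does.
a: 0a undefined. 0a->0: no, b/ab meet in 0 with "b" left. Open state 1: 0a->1.
b: 0b undefined. 0b->0: no, b/bb meet in 0. 0b->1: ok.
aa: 1a undefined. 1a->0: ok.
ab: 1b undefined. 1b->0: no, b/abbaa meet in 1. 1b->1: no, b/aabb meet in 1. Open state 2: 1b->2.
aba: 2a undefined. 2a->0: no, bba/aa meet in 0. 2a->1: ok.
abb: 2b undefined. 2b->0: no, b/bbbaba meet in 1. 2b->1: no, b/abbaa meet in 1. 2b->2: no, b/bbbaba meet in 1. Open state 3: 2b->3.
abba: 3a undefined. 3a->0: no, b/abbaa meet in 1. 3a->1: no, b/bbbaba meet in 1. 3a->2: no, b/abbaa meet in 1. 3a->3: no, bbb/bbba meet in 3. Open state 4: 3a->4.
bbbb: 3b undefined. 3b->0: no, bbbb/aa meet in 0. 3b->1: ok.
abbaa: 4a undefined. 4a->0: ok.
bbbab: 4b undefined. 4b->0: no, b/bbbaba meet in 1. 4b->1: ok.
All examples now run through 5 states with every (state, symbol) defined. Accept strings end in {1,3}, Reject strings end in {0,2,4}; accept={1,3}.

states=5 start=0 accept={1,3} delta: 0a->1 0b->1 1a->0 1b->2 2a->1 2b->3 3a->4 3b->1 4a->0 4b->1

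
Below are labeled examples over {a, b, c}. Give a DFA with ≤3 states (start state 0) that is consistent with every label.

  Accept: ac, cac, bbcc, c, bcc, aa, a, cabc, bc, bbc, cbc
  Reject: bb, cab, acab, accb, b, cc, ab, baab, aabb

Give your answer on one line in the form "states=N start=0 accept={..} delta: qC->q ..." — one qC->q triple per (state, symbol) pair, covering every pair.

states=3 start=0 accept={0,2} delta: 0a->0 0b->1 0c->2 1a->0 1b->1 1c->0 2a->0 2b->0 2c->1

State merging on the prefix tree: take the shortest (then alphabetical) example prefix whose next move is undefined and point that move at state 0, else 1, else 2, ...; a target is out if some Accept/Reject pair would then sit in one state with the same input left (inseparable). If every existing state is out, open a new one.
a: 0a undefined. 0a->0: ok.
b: 0b undefined. 0b->0: no, bbcc/cc meet in 0 with "cc" left. Open state 1: 0b->1.
c: 0c undefined. 0c->0: no, ac/cc meet in 0. 0c->1: no, ac/b meet in 1. Open state 2: 0c->2.
ba: 1a undefined. 1a->0: ok.
bb: 1b undefined. 1b->0: no, bbcc/cc meet in 2 with "c" left. 1b->1: ok.
bc: 1c undefined. 1c->0: ok.
ca: 2a undefined. 2a->0: ok.
cb: 2b undefined. 2b->0: ok.
cc: 2c undefined. 2c->0: no, aa/cc meet in 0. 2c->1: ok.
All examples now run through 3 states with every (state, symbol) defined. Accept strings end in {0,2}, Reject strings end in {1}; accept={0,2}.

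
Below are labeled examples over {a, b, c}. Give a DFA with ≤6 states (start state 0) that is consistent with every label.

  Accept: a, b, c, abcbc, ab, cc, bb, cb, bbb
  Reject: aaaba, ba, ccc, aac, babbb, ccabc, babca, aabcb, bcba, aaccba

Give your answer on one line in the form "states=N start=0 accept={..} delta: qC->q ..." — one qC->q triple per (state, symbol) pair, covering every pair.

states=5 start=0 accept={0,1,3} delta: 0a->1 0b->1 0c->1 1a->2 1b->0 1c->3 2a->0 2b->2 2c->4 3a->2 3b->1 3c->2 4a->2 4b->2 4c->0

Fold the examples into a partial DFA from state 0: repeatedly fix the first undefined (state, symbol) met by the shortest-then-alphabetical prefix, trying targets in increasing order and rejecting any under which an Accept and a Reject string meet in one state with the same remainder; add a state when all current targets are rejected. Accepting states are where Accept strings end.
a: 0a undefined. 0a->0: no, c/aac meet in 0 with "c" left. Open state 1: 0a->1.
b: 0b undefined. 0b->0: no, a/ba meet in 1. 0b->1: ok.
c: 0c undefined. 0c->0: no, c/ccc meet in 0. 0c->1: ok.
aa: 1a undefined. 1a->0: no, a/aac meet in 1. 1a->1: no, a/ba meet in 1. Open state 2: 1a->2.
ab: 1b undefined. 1b->0: ok.
bc: 1c undefined. 1c->0: no, a/ccc meet in 1. 1c->1: no, a/ccc meet in 1. 1c->2: no, cc/ba meet in 2. Open state 3: 1c->3.
aaa: 2a undefined. 2a->0: ok.
aab: 2b undefined. 2b->0: no, ab/babbb meet in 0. 2b->1: no, a/babbb meet in 1. 2b->2: ok.
aac: 2c undefined. 2c->0: no, a/babca meet in 1. 2c->1: no, a/aac meet in 1. 2c->2: no, ab/babca meet in 0. 2c->3: no, cc/aac meet in 3. Open state 4: 2c->4.
bcb: 3b undefined. 3b->0: no, a/bcba meet in 1. 3b->1: ok.
cca: 3a undefined. 3a->0: no, cc/ccabc meet in 3. 3a->1: no, a/ccabc meet in 1. 3a->2: ok.
ccc: 3c undefined. 3c->0: no, ab/ccc meet in 0. 3c->1: no, a/ccc meet in 1. 3c->2: ok.
aacc: 4c undefined. 4c->0: ok.
aabcb: 4b undefined. 4b->0: no, ab/aabcb meet in 0. 4b->1: no, a/aabcb meet in 1. 4b->2: ok.
babca: 4a undefined. 4a->0: no, ab/babca meet in 0. 4a->1: no, a/babca meet in 1. 4a->2: ok.
All examples now run through 5 states with every (state, symbol) defined. Accept strings end in {0,1,3}, Reject strings end in {2,4}; accept={0,1,3}.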